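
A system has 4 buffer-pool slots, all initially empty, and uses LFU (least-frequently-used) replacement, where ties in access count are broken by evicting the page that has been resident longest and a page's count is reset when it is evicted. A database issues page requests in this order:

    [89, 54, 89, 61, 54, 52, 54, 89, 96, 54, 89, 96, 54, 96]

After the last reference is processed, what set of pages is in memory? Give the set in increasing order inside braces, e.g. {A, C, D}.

{52, 54, 89, 96}

89 → miss, frames (89)
54 → miss, frames (89 54)
89 → hit
61 → miss, frames (89 54 61)
54 → hit
52 → miss, frames (89 54 61 52)
54 → hit
89 → hit
96 → miss, evict 61, frames (89 54 52 96)
54 → hit
89 → hit
96 → hit
54 → hit
96 → hit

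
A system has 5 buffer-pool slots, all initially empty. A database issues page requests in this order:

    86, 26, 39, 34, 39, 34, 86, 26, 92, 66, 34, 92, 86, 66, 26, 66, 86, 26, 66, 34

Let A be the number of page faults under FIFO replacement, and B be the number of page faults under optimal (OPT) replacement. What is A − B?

2

Under FIFO: F F F F . . . . F F . . F . F . . . . . → 8 faults.
Under OPT: F F F F . . . . F F . . . . . . . . . . → 6 faults.
A − B = 8 − 6 = 2.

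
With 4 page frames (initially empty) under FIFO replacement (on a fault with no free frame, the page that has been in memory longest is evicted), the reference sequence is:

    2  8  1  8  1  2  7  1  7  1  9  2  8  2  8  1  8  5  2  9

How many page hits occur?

10

2: miss, frames [2]
8: miss, frames [2, 8]
1: miss, frames [2, 8, 1]
8: hit
1: hit
2: hit
7: miss, frames [2, 8, 1, 7]
1: hit
7: hit
1: hit
9: miss, evict 2, frames [8, 1, 7, 9]
2: miss, evict 8, frames [1, 7, 9, 2]
8: miss, evict 1, frames [7, 9, 2, 8]
2: hit
8: hit
1: miss, evict 7, frames [9, 2, 8, 1]
8: hit
5: miss, evict 9, frames [2, 8, 1, 5]
2: hit
9: miss, evict 2, frames [8, 1, 5, 9]
Hits: 10.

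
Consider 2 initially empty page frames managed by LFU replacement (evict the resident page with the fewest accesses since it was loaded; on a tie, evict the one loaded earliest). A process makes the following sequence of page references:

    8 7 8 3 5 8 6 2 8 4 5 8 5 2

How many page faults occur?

9

8: fault, frames [8]
7: fault, frames [8, 7]
8: hit
3: fault, evict 7, frames [8, 3]
5: fault, evict 3, frames [8, 5]
8: hit
6: fault, evict 5, frames [8, 6]
2: fault, evict 6, frames [8, 2]
8: hit
4: fault, evict 2, frames [8, 4]
5: fault, evict 4, frames [8, 5]
8: hit
5: hit
2: fault, evict 5, frames [8, 2]
Page faults: 9.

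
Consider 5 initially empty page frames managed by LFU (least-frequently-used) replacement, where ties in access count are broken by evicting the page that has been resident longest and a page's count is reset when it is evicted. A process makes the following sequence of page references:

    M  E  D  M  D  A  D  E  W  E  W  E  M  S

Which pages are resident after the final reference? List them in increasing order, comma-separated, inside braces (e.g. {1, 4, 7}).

M -> fault, frames (M)
E -> fault, frames (M E)
D -> fault, frames (M E D)
M -> hit
D -> hit
A -> fault, frames (M E D A)
D -> hit
E -> hit
W -> fault, frames (M E D A W)
E -> hit
W -> hit
E -> hit
M -> hit
S -> fault, evict A, frames (M E D W S)

{D, E, M, S, W}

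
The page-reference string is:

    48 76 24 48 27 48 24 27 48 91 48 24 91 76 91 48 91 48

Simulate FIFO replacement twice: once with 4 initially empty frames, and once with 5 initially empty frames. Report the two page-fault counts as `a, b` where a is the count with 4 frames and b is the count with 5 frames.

7, 5

4 frames: F F F . F . . . . F F . . F . . . . → 7 faults.
5 frames: F F F . F . . . . F . . . . . . . . → 5 faults.
5 < 7: adding a frame reduced faults, as is typical.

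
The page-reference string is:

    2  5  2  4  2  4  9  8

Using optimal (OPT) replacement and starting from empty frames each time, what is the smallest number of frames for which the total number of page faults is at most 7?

f=1: 8 faults
f=2: 5 faults
f=3: 5 faults
f=4: 5 faults
f=5: 5 faults
Smallest f with faults ≤ 7 is 2.

2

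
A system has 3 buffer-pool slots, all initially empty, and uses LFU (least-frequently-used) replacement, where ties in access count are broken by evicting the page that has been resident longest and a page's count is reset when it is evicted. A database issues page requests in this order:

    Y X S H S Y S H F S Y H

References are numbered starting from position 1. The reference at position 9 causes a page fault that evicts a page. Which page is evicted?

Y

pos 1: Y → fault, frames {Y}
pos 2: X → fault, frames {Y,X}
pos 3: S → fault, frames {Y,X,S}
pos 4: H → fault, evict Y, frames {X,S,H}
pos 5: S → hit
pos 6: Y → fault, evict X, frames {S,H,Y}
pos 7: S → hit
pos 8: H → hit
pos 9: F → fault, evict Y, frames {S,H,F}
At position 9, page Y is evicted.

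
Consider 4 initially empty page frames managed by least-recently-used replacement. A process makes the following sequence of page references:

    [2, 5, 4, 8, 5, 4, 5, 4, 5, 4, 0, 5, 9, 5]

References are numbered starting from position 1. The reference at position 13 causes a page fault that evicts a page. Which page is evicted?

8

pos 1: 2 → miss, frames (2)
pos 2: 5 → miss, frames (2 5)
pos 3: 4 → miss, frames (2 5 4)
pos 4: 8 → miss, frames (2 5 4 8)
pos 5: 5 → hit
pos 6: 4 → hit
pos 7: 5 → hit
pos 8: 4 → hit
pos 9: 5 → hit
pos 10: 4 → hit
pos 11: 0 → miss, evict 2, frames (8 5 4 0)
pos 12: 5 → hit
pos 13: 9 → miss, evict 8, frames (4 0 5 9)
At position 13, page 8 is evicted.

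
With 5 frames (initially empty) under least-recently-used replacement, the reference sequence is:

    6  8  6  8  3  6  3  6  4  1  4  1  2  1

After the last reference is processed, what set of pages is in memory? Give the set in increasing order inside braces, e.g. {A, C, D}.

{1, 2, 3, 4, 6}

6 → fault, frames {6}
8 → fault, frames {6,8}
6 → hit
8 → hit
3 → fault, frames {6,8,3}
6 → hit
3 → hit
6 → hit
4 → fault, frames {8,3,6,4}
1 → fault, frames {8,3,6,4,1}
4 → hit
1 → hit
2 → fault, evict 8, frames {3,6,4,1,2}
1 → hit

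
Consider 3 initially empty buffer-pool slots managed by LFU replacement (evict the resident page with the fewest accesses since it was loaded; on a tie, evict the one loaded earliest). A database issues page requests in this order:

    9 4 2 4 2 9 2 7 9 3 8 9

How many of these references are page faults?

8

9 → fault, frames (9)
4 → fault, frames (9 4)
2 → fault, frames (9 4 2)
4 → hit
2 → hit
9 → hit
2 → hit
7 → fault, evict 9, frames (4 2 7)
9 → fault, evict 7, frames (4 2 9)
3 → fault, evict 9, frames (4 2 3)
8 → fault, evict 3, frames (4 2 8)
9 → fault, evict 8, frames (4 2 9)
Page faults: 8.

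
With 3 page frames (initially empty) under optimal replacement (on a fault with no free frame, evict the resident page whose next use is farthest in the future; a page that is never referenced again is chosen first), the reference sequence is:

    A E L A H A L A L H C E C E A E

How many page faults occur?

6

A -> fault, frames (A)
E -> fault, frames (A E)
L -> fault, frames (A E L)
A -> hit
H -> fault, evict E, frames (A L H)
A -> hit
L -> hit
A -> hit
L -> hit
H -> hit
C -> fault, evict H, frames (A L C)
E -> fault, evict L, frames (A C E)
C -> hit
E -> hit
A -> hit
E -> hit
Page faults: 6.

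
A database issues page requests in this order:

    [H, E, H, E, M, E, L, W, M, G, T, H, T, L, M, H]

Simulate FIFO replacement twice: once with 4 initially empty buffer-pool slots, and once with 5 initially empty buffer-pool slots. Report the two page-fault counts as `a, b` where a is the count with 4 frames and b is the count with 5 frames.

4 frames: F F . . F . F F . F F F . F F . → 10 faults.
5 frames: F F . . F . F F . F F F . . F . → 9 faults.
9 < 10: adding a frame reduced faults, as is typical.

10, 9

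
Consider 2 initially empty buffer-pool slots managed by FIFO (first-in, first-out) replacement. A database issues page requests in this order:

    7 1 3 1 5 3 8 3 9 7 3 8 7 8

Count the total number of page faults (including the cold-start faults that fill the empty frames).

7: miss, frames [7]
1: miss, frames [7, 1]
3: miss, evict 7, frames [1, 3]
1: hit
5: miss, evict 1, frames [3, 5]
3: hit
8: miss, evict 3, frames [5, 8]
3: miss, evict 5, frames [8, 3]
9: miss, evict 8, frames [3, 9]
7: miss, evict 3, frames [9, 7]
3: miss, evict 9, frames [7, 3]
8: miss, evict 7, frames [3, 8]
7: miss, evict 3, frames [8, 7]
8: hit
Page faults: 11.

11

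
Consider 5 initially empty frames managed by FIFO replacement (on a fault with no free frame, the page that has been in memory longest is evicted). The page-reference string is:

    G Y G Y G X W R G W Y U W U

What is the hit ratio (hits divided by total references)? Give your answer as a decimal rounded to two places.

G: fault, frames (G)
Y: fault, frames (G Y)
G: hit
Y: hit
G: hit
X: fault, frames (G Y X)
W: fault, frames (G Y X W)
R: fault, frames (G Y X W R)
G: hit
W: hit
Y: hit
U: fault, evict G, frames (Y X W R U)
W: hit
U: hit
Hits: 8 of 14 references → 8/14 = 0.5714.

0.57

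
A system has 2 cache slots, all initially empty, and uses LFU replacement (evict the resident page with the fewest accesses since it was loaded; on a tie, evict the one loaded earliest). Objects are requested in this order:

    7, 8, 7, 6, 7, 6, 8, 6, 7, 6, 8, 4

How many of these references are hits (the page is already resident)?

7: miss, frames [7]
8: miss, frames [7, 8]
7: hit
6: miss, evict 8, frames [7, 6]
7: hit
6: hit
8: miss, evict 6, frames [7, 8]
6: miss, evict 8, frames [7, 6]
7: hit
6: hit
8: miss, evict 6, frames [7, 8]
4: miss, evict 8, frames [7, 4]
Hits: 5.

5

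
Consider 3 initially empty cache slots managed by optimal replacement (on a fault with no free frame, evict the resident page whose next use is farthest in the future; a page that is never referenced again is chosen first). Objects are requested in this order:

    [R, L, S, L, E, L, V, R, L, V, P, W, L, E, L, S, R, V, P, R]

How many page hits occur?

9

R -> miss, frames (R)
L -> miss, frames (R L)
S -> miss, frames (R L S)
L -> hit
E -> miss, evict S, frames (R L E)
L -> hit
V -> miss, evict E, frames (R L V)
R -> hit
L -> hit
V -> hit
P -> miss, evict V, frames (R L P)
W -> miss, evict P, frames (R L W)
L -> hit
E -> miss, evict W, frames (R L E)
L -> hit
S -> miss, evict E, frames (R L S)
R -> hit
V -> miss, evict S, frames (R L V)
P -> miss, evict V, frames (R L P)
R -> hit
Hits: 9.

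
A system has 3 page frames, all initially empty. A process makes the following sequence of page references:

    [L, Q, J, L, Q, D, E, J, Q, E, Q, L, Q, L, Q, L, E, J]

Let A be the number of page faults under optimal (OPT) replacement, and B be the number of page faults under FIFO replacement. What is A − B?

Under OPT: F F F . . F F . . . . F . . . . . F → 7 faults.
Under FIFO: F F F . . F F . F . . F . . . . . F → 8 faults.
A − B = 7 − 8 = -1.

-1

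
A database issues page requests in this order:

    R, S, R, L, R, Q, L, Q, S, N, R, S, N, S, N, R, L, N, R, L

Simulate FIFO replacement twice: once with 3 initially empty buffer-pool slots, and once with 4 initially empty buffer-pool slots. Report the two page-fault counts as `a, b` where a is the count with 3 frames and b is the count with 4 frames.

10, 8

3 frames: F F . F . F . . . F F F . . . . F F F . → 10 faults.
4 frames: F F . F . F . . . F F F . . . . F . . . → 8 faults.
8 < 10: adding a frame reduced faults, as is typical.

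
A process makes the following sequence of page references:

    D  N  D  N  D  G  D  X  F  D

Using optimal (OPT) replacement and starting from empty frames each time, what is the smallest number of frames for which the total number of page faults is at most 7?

2

f=1: 10 faults
f=2: 5 faults
f=3: 5 faults
f=4: 5 faults
f=5: 5 faults
Smallest f with faults ≤ 7 is 2.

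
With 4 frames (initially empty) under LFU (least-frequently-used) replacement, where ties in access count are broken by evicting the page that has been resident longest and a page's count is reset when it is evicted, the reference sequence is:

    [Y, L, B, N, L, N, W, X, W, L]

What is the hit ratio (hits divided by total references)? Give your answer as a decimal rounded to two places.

Y: miss, frames {Y}
L: miss, frames {Y,L}
B: miss, frames {Y,L,B}
N: miss, frames {Y,L,B,N}
L: hit
N: hit
W: miss, evict Y, frames {L,B,N,W}
X: miss, evict B, frames {L,N,W,X}
W: hit
L: hit
Hits: 4 of 10 references → 4/10 = 0.4000.

0.40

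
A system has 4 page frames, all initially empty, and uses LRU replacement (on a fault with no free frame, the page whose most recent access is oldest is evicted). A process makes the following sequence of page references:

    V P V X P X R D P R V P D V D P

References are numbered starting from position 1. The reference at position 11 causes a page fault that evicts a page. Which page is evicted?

X

pos 1: V -> fault, frames [V]
pos 2: P -> fault, frames [V, P]
pos 3: V -> hit
pos 4: X -> fault, frames [P, V, X]
pos 5: P -> hit
pos 6: X -> hit
pos 7: R -> fault, frames [V, P, X, R]
pos 8: D -> fault, evict V, frames [P, X, R, D]
pos 9: P -> hit
pos 10: R -> hit
pos 11: V -> fault, evict X, frames [D, P, R, V]
At position 11, page X is evicted.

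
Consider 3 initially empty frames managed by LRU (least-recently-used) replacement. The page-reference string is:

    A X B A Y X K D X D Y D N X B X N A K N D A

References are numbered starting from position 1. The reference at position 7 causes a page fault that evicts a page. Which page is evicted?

pos 1: A: miss, frames {A}
pos 2: X: miss, frames {A,X}
pos 3: B: miss, frames {A,X,B}
pos 4: A: hit
pos 5: Y: miss, evict X, frames {B,A,Y}
pos 6: X: miss, evict B, frames {A,Y,X}
pos 7: K: miss, evict A, frames {Y,X,K}
At position 7, page A is evicted.

A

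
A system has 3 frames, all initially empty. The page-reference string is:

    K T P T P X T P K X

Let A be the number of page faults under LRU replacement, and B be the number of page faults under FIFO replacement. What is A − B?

Under LRU: F F F . . F . . F F → 6 faults.
Under FIFO: F F F . . F . . F . → 5 faults.
A − B = 6 − 5 = 1.

1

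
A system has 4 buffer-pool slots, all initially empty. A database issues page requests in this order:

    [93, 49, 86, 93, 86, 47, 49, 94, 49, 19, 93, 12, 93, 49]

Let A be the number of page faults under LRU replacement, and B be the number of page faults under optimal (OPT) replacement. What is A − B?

Under LRU: F F F . . F . F . F F F . . → 8 faults.
Under OPT: F F F . . F . F . F . F . . → 7 faults.
A − B = 8 − 7 = 1.

1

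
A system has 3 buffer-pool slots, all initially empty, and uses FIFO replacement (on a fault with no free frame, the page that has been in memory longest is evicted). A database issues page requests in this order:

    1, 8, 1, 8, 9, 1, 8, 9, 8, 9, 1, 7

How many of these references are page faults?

1 → fault, frames {1}
8 → fault, frames {1,8}
1 → hit
8 → hit
9 → fault, frames {1,8,9}
1 → hit
8 → hit
9 → hit
8 → hit
9 → hit
1 → hit
7 → fault, evict 1, frames {8,9,7}
Page faults: 4.

4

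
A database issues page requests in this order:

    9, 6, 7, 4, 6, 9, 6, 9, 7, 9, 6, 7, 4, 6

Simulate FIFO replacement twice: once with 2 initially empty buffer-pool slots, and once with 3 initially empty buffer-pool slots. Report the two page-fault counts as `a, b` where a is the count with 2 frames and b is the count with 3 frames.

9, 8

2 frames: F F F F F F . . F . F . F . → 9 faults.
3 frames: F F F F . F F . F . . . F . → 8 faults.
8 < 9: adding a frame reduced faults, as is typical.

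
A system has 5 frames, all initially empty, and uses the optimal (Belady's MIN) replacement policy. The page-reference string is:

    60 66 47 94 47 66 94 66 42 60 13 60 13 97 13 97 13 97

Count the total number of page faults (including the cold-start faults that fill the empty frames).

7

60: fault, frames (60)
66: fault, frames (60 66)
47: fault, frames (60 66 47)
94: fault, frames (60 66 47 94)
47: hit
66: hit
94: hit
66: hit
42: fault, frames (60 66 47 94 42)
60: hit
13: fault, evict 42, frames (60 66 47 94 13)
60: hit
13: hit
97: fault, evict 94, frames (60 66 47 13 97)
13: hit
97: hit
13: hit
97: hit
Page faults: 7.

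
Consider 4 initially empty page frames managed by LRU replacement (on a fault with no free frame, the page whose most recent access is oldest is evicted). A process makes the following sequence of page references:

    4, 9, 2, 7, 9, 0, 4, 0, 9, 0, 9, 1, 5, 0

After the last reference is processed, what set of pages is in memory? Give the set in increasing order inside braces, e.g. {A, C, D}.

4 -> fault, frames (4)
9 -> fault, frames (4 9)
2 -> fault, frames (4 9 2)
7 -> fault, frames (4 9 2 7)
9 -> hit
0 -> fault, evict 4, frames (2 7 9 0)
4 -> fault, evict 2, frames (7 9 0 4)
0 -> hit
9 -> hit
0 -> hit
9 -> hit
1 -> fault, evict 7, frames (4 0 9 1)
5 -> fault, evict 4, frames (0 9 1 5)
0 -> hit

{0, 1, 5, 9}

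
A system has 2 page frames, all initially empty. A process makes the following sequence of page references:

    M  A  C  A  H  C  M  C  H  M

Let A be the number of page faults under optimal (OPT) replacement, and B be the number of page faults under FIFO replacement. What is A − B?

-2

Under OPT: F F F . F . F . F . → 6 faults.
Under FIFO: F F F . F . F F F F → 8 faults.
A − B = 6 − 8 = -2.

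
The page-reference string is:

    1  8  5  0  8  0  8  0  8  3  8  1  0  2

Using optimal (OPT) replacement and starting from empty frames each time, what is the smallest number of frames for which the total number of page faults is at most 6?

f=1: 14 faults
f=2: 8 faults
f=3: 7 faults
f=4: 6 faults
f=5: 6 faults
f=6: 6 faults
Smallest f with faults ≤ 6 is 4.

4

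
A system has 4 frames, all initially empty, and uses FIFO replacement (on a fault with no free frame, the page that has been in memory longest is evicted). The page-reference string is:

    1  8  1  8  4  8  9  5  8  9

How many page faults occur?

1 → miss, frames {1}
8 → miss, frames {1,8}
1 → hit
8 → hit
4 → miss, frames {1,8,4}
8 → hit
9 → miss, frames {1,8,4,9}
5 → miss, evict 1, frames {8,4,9,5}
8 → hit
9 → hit
Page faults: 5.

5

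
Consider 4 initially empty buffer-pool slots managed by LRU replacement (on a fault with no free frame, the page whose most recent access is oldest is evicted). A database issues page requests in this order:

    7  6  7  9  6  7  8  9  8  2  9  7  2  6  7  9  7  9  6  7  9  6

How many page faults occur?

6

7: fault, frames [7]
6: fault, frames [7, 6]
7: hit
9: fault, frames [6, 7, 9]
6: hit
7: hit
8: fault, frames [9, 6, 7, 8]
9: hit
8: hit
2: fault, evict 6, frames [7, 9, 8, 2]
9: hit
7: hit
2: hit
6: fault, evict 8, frames [9, 7, 2, 6]
7: hit
9: hit
7: hit
9: hit
6: hit
7: hit
9: hit
6: hit
Page faults: 6.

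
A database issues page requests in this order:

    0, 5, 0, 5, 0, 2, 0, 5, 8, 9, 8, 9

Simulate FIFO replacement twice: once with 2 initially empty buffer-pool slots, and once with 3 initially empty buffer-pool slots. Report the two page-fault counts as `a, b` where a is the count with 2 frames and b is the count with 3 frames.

7, 5

2 frames: F F . . . F F F F F . . → 7 faults.
3 frames: F F . . . F . . F F . . → 5 faults.
5 < 7: adding a frame reduced faults, as is typical.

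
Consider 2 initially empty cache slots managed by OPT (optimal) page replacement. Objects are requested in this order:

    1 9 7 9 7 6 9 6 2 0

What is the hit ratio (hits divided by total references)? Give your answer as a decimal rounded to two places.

0.40

1 → fault, frames {1}
9 → fault, frames {1,9}
7 → fault, evict 1, frames {9,7}
9 → hit
7 → hit
6 → fault, evict 7, frames {9,6}
9 → hit
6 → hit
2 → fault, evict 6, frames {9,2}
0 → fault, evict 2, frames {9,0}
Hits: 4 of 10 references → 4/10 = 0.4000.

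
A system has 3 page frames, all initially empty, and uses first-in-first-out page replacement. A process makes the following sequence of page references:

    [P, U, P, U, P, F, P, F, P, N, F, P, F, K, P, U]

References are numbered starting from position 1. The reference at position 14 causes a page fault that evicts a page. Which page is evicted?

F

pos 1: P -> fault, frames (P)
pos 2: U -> fault, frames (P U)
pos 3: P -> hit
pos 4: U -> hit
pos 5: P -> hit
pos 6: F -> fault, frames (P U F)
pos 7: P -> hit
pos 8: F -> hit
pos 9: P -> hit
pos 10: N -> fault, evict P, frames (U F N)
pos 11: F -> hit
pos 12: P -> fault, evict U, frames (F N P)
pos 13: F -> hit
pos 14: K -> fault, evict F, frames (N P K)
At position 14, page F is evicted.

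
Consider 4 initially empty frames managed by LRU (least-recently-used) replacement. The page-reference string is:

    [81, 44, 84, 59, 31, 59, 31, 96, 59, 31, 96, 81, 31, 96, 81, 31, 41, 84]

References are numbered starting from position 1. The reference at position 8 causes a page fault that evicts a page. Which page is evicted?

44

pos 1: 81 -> miss, frames (81)
pos 2: 44 -> miss, frames (81 44)
pos 3: 84 -> miss, frames (81 44 84)
pos 4: 59 -> miss, frames (81 44 84 59)
pos 5: 31 -> miss, evict 81, frames (44 84 59 31)
pos 6: 59 -> hit
pos 7: 31 -> hit
pos 8: 96 -> miss, evict 44, frames (84 59 31 96)
At position 8, page 44 is evicted.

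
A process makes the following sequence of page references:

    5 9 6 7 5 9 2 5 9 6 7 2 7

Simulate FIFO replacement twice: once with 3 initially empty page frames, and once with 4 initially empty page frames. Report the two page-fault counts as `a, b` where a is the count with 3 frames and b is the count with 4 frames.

3 frames: F F F F F F F . . F F . . → 9 faults.
4 frames: F F F F . . F F F F F F . → 10 faults.
10 > 9: adding a frame increased faults — Belady's anomaly.

9, 10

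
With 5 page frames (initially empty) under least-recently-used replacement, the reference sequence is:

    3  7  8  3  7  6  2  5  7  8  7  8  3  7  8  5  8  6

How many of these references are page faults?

9

3 -> miss, frames {3}
7 -> miss, frames {3,7}
8 -> miss, frames {3,7,8}
3 -> hit
7 -> hit
6 -> miss, frames {8,3,7,6}
2 -> miss, frames {8,3,7,6,2}
5 -> miss, evict 8, frames {3,7,6,2,5}
7 -> hit
8 -> miss, evict 3, frames {6,2,5,7,8}
7 -> hit
8 -> hit
3 -> miss, evict 6, frames {2,5,7,8,3}
7 -> hit
8 -> hit
5 -> hit
8 -> hit
6 -> miss, evict 2, frames {3,7,5,8,6}
Page faults: 9.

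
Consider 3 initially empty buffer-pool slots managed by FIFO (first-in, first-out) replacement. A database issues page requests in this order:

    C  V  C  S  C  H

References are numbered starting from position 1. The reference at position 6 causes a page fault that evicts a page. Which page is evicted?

pos 1: C: fault, frames [C]
pos 2: V: fault, frames [C, V]
pos 3: C: hit
pos 4: S: fault, frames [C, V, S]
pos 5: C: hit
pos 6: H: fault, evict C, frames [V, S, H]
At position 6, page C is evicted.

C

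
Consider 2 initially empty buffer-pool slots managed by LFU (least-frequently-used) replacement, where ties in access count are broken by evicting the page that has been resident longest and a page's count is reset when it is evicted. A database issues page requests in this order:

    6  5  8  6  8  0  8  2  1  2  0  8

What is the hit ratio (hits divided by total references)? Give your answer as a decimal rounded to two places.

0.25

6: miss, frames [6]
5: miss, frames [6, 5]
8: miss, evict 6, frames [5, 8]
6: miss, evict 5, frames [8, 6]
8: hit
0: miss, evict 6, frames [8, 0]
8: hit
2: miss, evict 0, frames [8, 2]
1: miss, evict 2, frames [8, 1]
2: miss, evict 1, frames [8, 2]
0: miss, evict 2, frames [8, 0]
8: hit
Hits: 3 of 12 references → 3/12 = 0.2500.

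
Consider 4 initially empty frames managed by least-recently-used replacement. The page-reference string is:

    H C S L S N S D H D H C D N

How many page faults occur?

9

H -> fault, frames (H)
C -> fault, frames (H C)
S -> fault, frames (H C S)
L -> fault, frames (H C S L)
S -> hit
N -> fault, evict H, frames (C L S N)
S -> hit
D -> fault, evict C, frames (L N S D)
H -> fault, evict L, frames (N S D H)
D -> hit
H -> hit
C -> fault, evict N, frames (S D H C)
D -> hit
N -> fault, evict S, frames (H C D N)
Page faults: 9.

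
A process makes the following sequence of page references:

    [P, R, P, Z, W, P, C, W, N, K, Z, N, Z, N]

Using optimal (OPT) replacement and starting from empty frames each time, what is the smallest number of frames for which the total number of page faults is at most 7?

f=1: 14 faults
f=2: 8 faults
f=3: 7 faults
f=4: 7 faults
f=5: 7 faults
f=6: 7 faults
f=7: 7 faults
Smallest f with faults ≤ 7 is 3.

3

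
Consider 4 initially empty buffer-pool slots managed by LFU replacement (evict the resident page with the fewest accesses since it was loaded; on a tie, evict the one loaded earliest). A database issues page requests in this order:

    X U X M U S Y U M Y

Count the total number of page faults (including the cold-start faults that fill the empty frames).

X -> fault, frames (X)
U -> fault, frames (X U)
X -> hit
M -> fault, frames (X U M)
U -> hit
S -> fault, frames (X U M S)
Y -> fault, evict M, frames (X U S Y)
U -> hit
M -> fault, evict S, frames (X U Y M)
Y -> hit
Page faults: 6.

6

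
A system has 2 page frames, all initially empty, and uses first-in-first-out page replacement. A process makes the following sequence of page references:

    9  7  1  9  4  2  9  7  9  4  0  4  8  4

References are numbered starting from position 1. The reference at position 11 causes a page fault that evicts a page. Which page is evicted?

7

pos 1: 9 → fault, frames (9)
pos 2: 7 → fault, frames (9 7)
pos 3: 1 → fault, evict 9, frames (7 1)
pos 4: 9 → fault, evict 7, frames (1 9)
pos 5: 4 → fault, evict 1, frames (9 4)
pos 6: 2 → fault, evict 9, frames (4 2)
pos 7: 9 → fault, evict 4, frames (2 9)
pos 8: 7 → fault, evict 2, frames (9 7)
pos 9: 9 → hit
pos 10: 4 → fault, evict 9, frames (7 4)
pos 11: 0 → fault, evict 7, frames (4 0)
At position 11, page 7 is evicted.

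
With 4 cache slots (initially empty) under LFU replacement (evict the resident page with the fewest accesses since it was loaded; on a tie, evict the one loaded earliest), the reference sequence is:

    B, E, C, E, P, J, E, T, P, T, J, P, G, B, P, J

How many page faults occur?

9

B -> fault, frames (B)
E -> fault, frames (B E)
C -> fault, frames (B E C)
E -> hit
P -> fault, frames (B E C P)
J -> fault, evict B, frames (E C P J)
E -> hit
T -> fault, evict C, frames (E P J T)
P -> hit
T -> hit
J -> hit
P -> hit
G -> fault, evict J, frames (E P T G)
B -> fault, evict G, frames (E P T B)
P -> hit
J -> fault, evict B, frames (E P T J)
Page faults: 9.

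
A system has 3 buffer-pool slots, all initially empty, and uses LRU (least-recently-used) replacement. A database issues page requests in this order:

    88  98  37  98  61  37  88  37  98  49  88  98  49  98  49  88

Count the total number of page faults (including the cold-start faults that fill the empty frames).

8

88 → miss, frames {88}
98 → miss, frames {88,98}
37 → miss, frames {88,98,37}
98 → hit
61 → miss, evict 88, frames {37,98,61}
37 → hit
88 → miss, evict 98, frames {61,37,88}
37 → hit
98 → miss, evict 61, frames {88,37,98}
49 → miss, evict 88, frames {37,98,49}
88 → miss, evict 37, frames {98,49,88}
98 → hit
49 → hit
98 → hit
49 → hit
88 → hit
Page faults: 8.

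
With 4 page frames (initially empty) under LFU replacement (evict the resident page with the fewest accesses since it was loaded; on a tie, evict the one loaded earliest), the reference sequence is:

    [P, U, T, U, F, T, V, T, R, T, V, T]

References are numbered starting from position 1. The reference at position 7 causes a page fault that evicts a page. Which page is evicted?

pos 1: P → fault, frames (P)
pos 2: U → fault, frames (P U)
pos 3: T → fault, frames (P U T)
pos 4: U → hit
pos 5: F → fault, frames (P U T F)
pos 6: T → hit
pos 7: V → fault, evict P, frames (U T F V)
At position 7, page P is evicted.

P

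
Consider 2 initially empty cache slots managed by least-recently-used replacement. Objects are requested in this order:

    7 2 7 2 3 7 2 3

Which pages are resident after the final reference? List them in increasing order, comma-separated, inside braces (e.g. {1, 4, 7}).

{2, 3}

7 → miss, frames {7}
2 → miss, frames {7,2}
7 → hit
2 → hit
3 → miss, evict 7, frames {2,3}
7 → miss, evict 2, frames {3,7}
2 → miss, evict 3, frames {7,2}
3 → miss, evict 7, frames {2,3}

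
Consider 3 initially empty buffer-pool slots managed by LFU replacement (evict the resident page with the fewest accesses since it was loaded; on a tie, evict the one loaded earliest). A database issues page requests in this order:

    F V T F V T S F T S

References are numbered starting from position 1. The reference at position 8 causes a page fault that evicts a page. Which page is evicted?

pos 1: F → miss, frames (F)
pos 2: V → miss, frames (F V)
pos 3: T → miss, frames (F V T)
pos 4: F → hit
pos 5: V → hit
pos 6: T → hit
pos 7: S → miss, evict F, frames (V T S)
pos 8: F → miss, evict S, frames (V T F)
At position 8, page S is evicted.

S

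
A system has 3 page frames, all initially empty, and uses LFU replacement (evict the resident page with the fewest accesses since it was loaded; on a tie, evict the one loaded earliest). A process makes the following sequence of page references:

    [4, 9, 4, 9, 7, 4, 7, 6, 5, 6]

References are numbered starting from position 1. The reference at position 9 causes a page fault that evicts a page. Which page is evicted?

pos 1: 4 -> fault, frames {4}
pos 2: 9 -> fault, frames {4,9}
pos 3: 4 -> hit
pos 4: 9 -> hit
pos 5: 7 -> fault, frames {4,9,7}
pos 6: 4 -> hit
pos 7: 7 -> hit
pos 8: 6 -> fault, evict 9, frames {4,7,6}
pos 9: 5 -> fault, evict 6, frames {4,7,5}
At position 9, page 6 is evicted.

6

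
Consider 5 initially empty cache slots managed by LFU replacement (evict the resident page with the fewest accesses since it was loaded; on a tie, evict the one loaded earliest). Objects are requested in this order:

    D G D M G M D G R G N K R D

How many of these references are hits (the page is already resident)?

D: fault, frames (D)
G: fault, frames (D G)
D: hit
M: fault, frames (D G M)
G: hit
M: hit
D: hit
G: hit
R: fault, frames (D G M R)
G: hit
N: fault, frames (D G M R N)
K: fault, evict R, frames (D G M N K)
R: fault, evict N, frames (D G M K R)
D: hit
Hits: 7.

7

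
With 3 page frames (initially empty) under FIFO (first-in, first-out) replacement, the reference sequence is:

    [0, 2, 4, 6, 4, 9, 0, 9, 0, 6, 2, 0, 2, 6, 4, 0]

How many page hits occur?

0 → fault, frames [0]
2 → fault, frames [0, 2]
4 → fault, frames [0, 2, 4]
6 → fault, evict 0, frames [2, 4, 6]
4 → hit
9 → fault, evict 2, frames [4, 6, 9]
0 → fault, evict 4, frames [6, 9, 0]
9 → hit
0 → hit
6 → hit
2 → fault, evict 6, frames [9, 0, 2]
0 → hit
2 → hit
6 → fault, evict 9, frames [0, 2, 6]
4 → fault, evict 0, frames [2, 6, 4]
0 → fault, evict 2, frames [6, 4, 0]
Hits: 6.

6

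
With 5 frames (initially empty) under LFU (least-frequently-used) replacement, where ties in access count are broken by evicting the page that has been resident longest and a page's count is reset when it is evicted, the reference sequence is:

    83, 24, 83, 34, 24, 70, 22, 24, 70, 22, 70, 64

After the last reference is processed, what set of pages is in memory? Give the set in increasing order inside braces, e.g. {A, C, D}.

83 -> miss, frames (83)
24 -> miss, frames (83 24)
83 -> hit
34 -> miss, frames (83 24 34)
24 -> hit
70 -> miss, frames (83 24 34 70)
22 -> miss, frames (83 24 34 70 22)
24 -> hit
70 -> hit
22 -> hit
70 -> hit
64 -> miss, evict 34, frames (83 24 70 22 64)

{22, 24, 64, 70, 83}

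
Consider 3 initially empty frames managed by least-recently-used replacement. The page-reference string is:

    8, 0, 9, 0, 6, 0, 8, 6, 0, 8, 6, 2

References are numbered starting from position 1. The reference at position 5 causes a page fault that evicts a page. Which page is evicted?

pos 1: 8: miss, frames [8]
pos 2: 0: miss, frames [8, 0]
pos 3: 9: miss, frames [8, 0, 9]
pos 4: 0: hit
pos 5: 6: miss, evict 8, frames [9, 0, 6]
At position 5, page 8 is evicted.

8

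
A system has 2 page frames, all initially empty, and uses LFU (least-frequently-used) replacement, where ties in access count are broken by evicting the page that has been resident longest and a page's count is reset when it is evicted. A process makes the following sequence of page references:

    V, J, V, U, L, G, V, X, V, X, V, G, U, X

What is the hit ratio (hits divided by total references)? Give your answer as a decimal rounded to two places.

V -> miss, frames [V]
J -> miss, frames [V, J]
V -> hit
U -> miss, evict J, frames [V, U]
L -> miss, evict U, frames [V, L]
G -> miss, evict L, frames [V, G]
V -> hit
X -> miss, evict G, frames [V, X]
V -> hit
X -> hit
V -> hit
G -> miss, evict X, frames [V, G]
U -> miss, evict G, frames [V, U]
X -> miss, evict U, frames [V, X]
Hits: 5 of 14 references → 5/14 = 0.3571.

0.36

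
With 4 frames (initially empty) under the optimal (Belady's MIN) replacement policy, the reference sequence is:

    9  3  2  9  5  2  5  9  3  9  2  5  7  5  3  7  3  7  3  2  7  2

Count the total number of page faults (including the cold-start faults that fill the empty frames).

5

9 -> fault, frames (9)
3 -> fault, frames (9 3)
2 -> fault, frames (9 3 2)
9 -> hit
5 -> fault, frames (9 3 2 5)
2 -> hit
5 -> hit
9 -> hit
3 -> hit
9 -> hit
2 -> hit
5 -> hit
7 -> fault, evict 9, frames (3 2 5 7)
5 -> hit
3 -> hit
7 -> hit
3 -> hit
7 -> hit
3 -> hit
2 -> hit
7 -> hit
2 -> hit
Page faults: 5.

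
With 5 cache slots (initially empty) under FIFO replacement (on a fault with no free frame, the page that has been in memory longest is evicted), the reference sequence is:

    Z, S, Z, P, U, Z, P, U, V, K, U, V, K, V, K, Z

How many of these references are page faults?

Z: fault, frames [Z]
S: fault, frames [Z, S]
Z: hit
P: fault, frames [Z, S, P]
U: fault, frames [Z, S, P, U]
Z: hit
P: hit
U: hit
V: fault, frames [Z, S, P, U, V]
K: fault, evict Z, frames [S, P, U, V, K]
U: hit
V: hit
K: hit
V: hit
K: hit
Z: fault, evict S, frames [P, U, V, K, Z]
Page faults: 7.

7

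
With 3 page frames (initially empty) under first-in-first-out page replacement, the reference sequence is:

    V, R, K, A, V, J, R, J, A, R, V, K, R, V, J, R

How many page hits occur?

4

V: miss, frames [V]
R: miss, frames [V, R]
K: miss, frames [V, R, K]
A: miss, evict V, frames [R, K, A]
V: miss, evict R, frames [K, A, V]
J: miss, evict K, frames [A, V, J]
R: miss, evict A, frames [V, J, R]
J: hit
A: miss, evict V, frames [J, R, A]
R: hit
V: miss, evict J, frames [R, A, V]
K: miss, evict R, frames [A, V, K]
R: miss, evict A, frames [V, K, R]
V: hit
J: miss, evict V, frames [K, R, J]
R: hit
Hits: 4.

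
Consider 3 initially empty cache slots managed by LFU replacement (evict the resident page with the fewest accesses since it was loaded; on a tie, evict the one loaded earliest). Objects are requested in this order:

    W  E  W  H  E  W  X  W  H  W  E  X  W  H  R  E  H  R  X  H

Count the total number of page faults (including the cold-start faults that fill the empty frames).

W -> miss, frames (W)
E -> miss, frames (W E)
W -> hit
H -> miss, frames (W E H)
E -> hit
W -> hit
X -> miss, evict H, frames (W E X)
W -> hit
H -> miss, evict X, frames (W E H)
W -> hit
E -> hit
X -> miss, evict H, frames (W E X)
W -> hit
H -> miss, evict X, frames (W E H)
R -> miss, evict H, frames (W E R)
E -> hit
H -> miss, evict R, frames (W E H)
R -> miss, evict H, frames (W E R)
X -> miss, evict R, frames (W E X)
H -> miss, evict X, frames (W E H)
Page faults: 12.

12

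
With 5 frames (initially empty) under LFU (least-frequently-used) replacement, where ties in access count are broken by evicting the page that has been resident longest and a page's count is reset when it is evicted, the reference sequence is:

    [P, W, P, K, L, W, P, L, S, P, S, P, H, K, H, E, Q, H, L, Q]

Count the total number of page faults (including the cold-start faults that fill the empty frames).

P -> miss, frames {P}
W -> miss, frames {P,W}
P -> hit
K -> miss, frames {P,W,K}
L -> miss, frames {P,W,K,L}
W -> hit
P -> hit
L -> hit
S -> miss, frames {P,W,K,L,S}
P -> hit
S -> hit
P -> hit
H -> miss, evict K, frames {P,W,L,S,H}
K -> miss, evict H, frames {P,W,L,S,K}
H -> miss, evict K, frames {P,W,L,S,H}
E -> miss, evict H, frames {P,W,L,S,E}
Q -> miss, evict E, frames {P,W,L,S,Q}
H -> miss, evict Q, frames {P,W,L,S,H}
L -> hit
Q -> miss, evict H, frames {P,W,L,S,Q}
Page faults: 12.

12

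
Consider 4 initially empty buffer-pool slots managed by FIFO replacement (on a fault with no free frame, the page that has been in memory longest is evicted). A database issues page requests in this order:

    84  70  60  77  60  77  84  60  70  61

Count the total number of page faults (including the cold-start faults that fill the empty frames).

84 → miss, frames (84)
70 → miss, frames (84 70)
60 → miss, frames (84 70 60)
77 → miss, frames (84 70 60 77)
60 → hit
77 → hit
84 → hit
60 → hit
70 → hit
61 → miss, evict 84, frames (70 60 77 61)
Page faults: 5.

5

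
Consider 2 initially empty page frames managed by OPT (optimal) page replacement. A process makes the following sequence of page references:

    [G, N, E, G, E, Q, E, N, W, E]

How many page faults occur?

6

G -> miss, frames (G)
N -> miss, frames (G N)
E -> miss, evict N, frames (G E)
G -> hit
E -> hit
Q -> miss, evict G, frames (E Q)
E -> hit
N -> miss, evict Q, frames (E N)
W -> miss, evict N, frames (E W)
E -> hit
Page faults: 6.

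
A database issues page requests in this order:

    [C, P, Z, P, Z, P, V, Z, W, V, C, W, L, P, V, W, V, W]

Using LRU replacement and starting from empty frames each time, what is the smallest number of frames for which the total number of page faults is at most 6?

f=1: 18 faults
f=2: 13 faults
f=3: 10 faults
f=4: 9 faults
f=5: 7 faults
f=6: 6 faults
Smallest f with faults ≤ 6 is 6.

6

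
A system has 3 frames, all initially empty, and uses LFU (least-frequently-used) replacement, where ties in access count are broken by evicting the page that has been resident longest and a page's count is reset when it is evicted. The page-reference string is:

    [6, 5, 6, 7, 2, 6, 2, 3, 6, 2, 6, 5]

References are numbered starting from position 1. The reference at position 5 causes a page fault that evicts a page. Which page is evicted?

5

pos 1: 6 -> fault, frames [6]
pos 2: 5 -> fault, frames [6, 5]
pos 3: 6 -> hit
pos 4: 7 -> fault, frames [6, 5, 7]
pos 5: 2 -> fault, evict 5, frames [6, 7, 2]
At position 5, page 5 is evicted.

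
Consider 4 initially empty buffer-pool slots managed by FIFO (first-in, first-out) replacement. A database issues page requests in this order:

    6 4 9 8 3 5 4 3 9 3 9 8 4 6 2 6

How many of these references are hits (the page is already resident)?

5

6 → miss, frames [6]
4 → miss, frames [6, 4]
9 → miss, frames [6, 4, 9]
8 → miss, frames [6, 4, 9, 8]
3 → miss, evict 6, frames [4, 9, 8, 3]
5 → miss, evict 4, frames [9, 8, 3, 5]
4 → miss, evict 9, frames [8, 3, 5, 4]
3 → hit
9 → miss, evict 8, frames [3, 5, 4, 9]
3 → hit
9 → hit
8 → miss, evict 3, frames [5, 4, 9, 8]
4 → hit
6 → miss, evict 5, frames [4, 9, 8, 6]
2 → miss, evict 4, frames [9, 8, 6, 2]
6 → hit
Hits: 5.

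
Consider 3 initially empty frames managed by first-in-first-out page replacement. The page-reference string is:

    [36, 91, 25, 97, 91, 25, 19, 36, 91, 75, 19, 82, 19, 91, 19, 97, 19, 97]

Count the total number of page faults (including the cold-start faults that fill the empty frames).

36 → fault, frames (36)
91 → fault, frames (36 91)
25 → fault, frames (36 91 25)
97 → fault, evict 36, frames (91 25 97)
91 → hit
25 → hit
19 → fault, evict 91, frames (25 97 19)
36 → fault, evict 25, frames (97 19 36)
91 → fault, evict 97, frames (19 36 91)
75 → fault, evict 19, frames (36 91 75)
19 → fault, evict 36, frames (91 75 19)
82 → fault, evict 91, frames (75 19 82)
19 → hit
91 → fault, evict 75, frames (19 82 91)
19 → hit
97 → fault, evict 19, frames (82 91 97)
19 → fault, evict 82, frames (91 97 19)
97 → hit
Page faults: 13.

13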